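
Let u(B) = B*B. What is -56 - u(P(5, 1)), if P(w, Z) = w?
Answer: -81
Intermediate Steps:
u(B) = B²
-56 - u(P(5, 1)) = -56 - 1*5² = -56 - 1*25 = -56 - 25 = -81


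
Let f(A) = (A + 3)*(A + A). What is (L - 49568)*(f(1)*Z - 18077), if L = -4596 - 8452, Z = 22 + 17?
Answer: 1112373240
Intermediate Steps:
Z = 39
f(A) = 2*A*(3 + A) (f(A) = (3 + A)*(2*A) = 2*A*(3 + A))
L = -13048
(L - 49568)*(f(1)*Z - 18077) = (-13048 - 49568)*((2*1*(3 + 1))*39 - 18077) = -62616*((2*1*4)*39 - 18077) = -62616*(8*39 - 18077) = -62616*(312 - 18077) = -62616*(-17765) = 1112373240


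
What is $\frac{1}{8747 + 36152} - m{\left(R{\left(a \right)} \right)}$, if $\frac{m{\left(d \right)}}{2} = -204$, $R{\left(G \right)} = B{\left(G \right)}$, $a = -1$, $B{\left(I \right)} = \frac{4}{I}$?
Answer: $\frac{18318793}{44899} \approx 408.0$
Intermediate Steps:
$R{\left(G \right)} = \frac{4}{G}$
$m{\left(d \right)} = -408$ ($m{\left(d \right)} = 2 \left(-204\right) = -408$)
$\frac{1}{8747 + 36152} - m{\left(R{\left(a \right)} \right)} = \frac{1}{8747 + 36152} - -408 = \frac{1}{44899} + 408 = \frac{18318793}{44899}$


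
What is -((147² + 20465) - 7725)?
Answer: -34349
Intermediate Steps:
-((147² + 20465) - 7725) = -((21609 + 20465) - 7725) = -(42074 - 7725) = -1*34349 = -34349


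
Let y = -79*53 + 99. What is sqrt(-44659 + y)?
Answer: I*sqrt(48747) ≈ 220.79*I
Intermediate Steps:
y = -4088 (y = -4187 + 99 = -4088)
sqrt(-44659 + y) = sqrt(-44659 - 4088) = sqrt(-48747) = I*sqrt(48747)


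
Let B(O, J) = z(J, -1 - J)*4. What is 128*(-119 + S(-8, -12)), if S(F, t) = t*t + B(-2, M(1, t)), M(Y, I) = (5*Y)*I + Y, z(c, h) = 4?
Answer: 5248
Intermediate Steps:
M(Y, I) = Y + 5*I*Y (M(Y, I) = 5*I*Y + Y = Y + 5*I*Y)
B(O, J) = 16 (B(O, J) = 4*4 = 16)
S(F, t) = 16 + t² (S(F, t) = t*t + 16 = t² + 16 = 16 + t²)
128*(-119 + S(-8, -12)) = 128*(-119 + (16 + (-12)²)) = 128*(-119 + (16 + 144)) = 128*(-119 + 160) = 128*41 = 5248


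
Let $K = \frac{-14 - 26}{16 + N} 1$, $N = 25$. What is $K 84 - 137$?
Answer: $- \frac{8977}{41} \approx -218.95$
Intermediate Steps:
$K = - \frac{40}{41}$ ($K = \frac{-14 - 26}{16 + 25} \cdot 1 = - \frac{40}{41} \cdot 1 = \left(-40\right) \frac{1}{41} \cdot 1 = \left(- \frac{40}{41}\right) 1 = - \frac{40}{41} \approx -0.97561$)
$K 84 - 137 = \left(- \frac{40}{41}\right) 84 - 137 = - \frac{3360}{41} - 137 = - \frac{8977}{41}$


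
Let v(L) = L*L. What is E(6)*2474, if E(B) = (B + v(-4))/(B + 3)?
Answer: 54428/9 ≈ 6047.6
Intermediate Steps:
v(L) = L²
E(B) = (16 + B)/(3 + B) (E(B) = (B + (-4)²)/(B + 3) = (B + 16)/(3 + B) = (16 + B)/(3 + B))
E(6)*2474 = ((16 + 6)/(3 + 6))*2474 = (22/9)*2474 = 54428/9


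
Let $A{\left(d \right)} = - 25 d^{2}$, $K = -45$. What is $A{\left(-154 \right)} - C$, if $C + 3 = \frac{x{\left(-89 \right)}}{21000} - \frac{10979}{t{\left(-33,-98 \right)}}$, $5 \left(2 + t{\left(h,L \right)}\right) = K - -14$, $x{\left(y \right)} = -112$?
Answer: $- \frac{9136376918}{15375} \approx -5.9424 \cdot 10^{5}$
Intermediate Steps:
$t{\left(h,L \right)} = - \frac{41}{5}$ ($t{\left(h,L \right)} = -2 + \frac{-45 - -14}{5} = -2 + \frac{-45 + 14}{5} = -2 + \frac{1}{5} \left(-31\right) = -2 - \frac{31}{5} = - \frac{41}{5}$)
$C = \frac{20539418}{15375}$ ($C = -3 - \left(- \frac{54895}{41} + \frac{2}{375}\right) = -3 - - \frac{20585543}{15375} = -3 + \left(- \frac{2}{375} + \frac{54895}{41}\right) = -3 + \frac{20585543}{15375} = \frac{20539418}{15375} \approx 1335.9$)
$A{\left(-154 \right)} - C = - 25 \left(-154\right)^{2} - \frac{20539418}{15375} = \left(-25\right) 23716 - \frac{20539418}{15375} = -592900 - \frac{20539418}{15375} = - \frac{9136376918}{15375}$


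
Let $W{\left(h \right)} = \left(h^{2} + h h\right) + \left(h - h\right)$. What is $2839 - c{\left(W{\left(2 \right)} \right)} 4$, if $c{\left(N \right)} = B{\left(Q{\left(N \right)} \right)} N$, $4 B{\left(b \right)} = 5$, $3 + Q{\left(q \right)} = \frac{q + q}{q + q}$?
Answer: $2799$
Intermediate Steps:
$Q{\left(q \right)} = -2$ ($Q{\left(q \right)} = -3 + \frac{q + q}{q + q} = -3 + \frac{2 q}{2 q} = -3 + 2 q \frac{1}{2 q} = -3 + 1 = -2$)
$B{\left(b \right)} = \frac{5}{4}$ ($B{\left(b \right)} = \frac{1}{4} \cdot 5 = \frac{5}{4}$)
$W{\left(h \right)} = 2 h^{2}$ ($W{\left(h \right)} = \left(h^{2} + h^{2}\right) + 0 = 2 h^{2} + 0 = 2 h^{2}$)
$c{\left(N \right)} = \frac{5 N}{4}$
$2839 - c{\left(W{\left(2 \right)} \right)} 4 = 2839 - \frac{5 \cdot 2 \cdot 2^{2}}{4} \cdot 4 = 2839 - \frac{5 \cdot 2 \cdot 4}{4} \cdot 4 = 2839 - \frac{5}{4} \cdot 8 \cdot 4 = 2839 - 10 \cdot 4 = 2839 - 40 = 2799$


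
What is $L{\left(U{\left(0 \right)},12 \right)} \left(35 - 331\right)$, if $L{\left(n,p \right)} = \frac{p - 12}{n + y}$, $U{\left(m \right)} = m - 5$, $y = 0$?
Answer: $0$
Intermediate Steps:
$U{\left(m \right)} = -5 + m$
$L{\left(n,p \right)} = \frac{-12 + p}{n}$ ($L{\left(n,p \right)} = \frac{p - 12}{n + 0} = \frac{-12 + p}{n}$)
$L{\left(U{\left(0 \right)},12 \right)} \left(35 - 331\right) = \frac{-12 + 12}{-5 + 0} \left(35 - 331\right) = \frac{1}{-5} \cdot 0 \left(-296\right) = \left(- \frac{1}{5}\right) 0 \left(-296\right) = 0 \left(-296\right) = 0$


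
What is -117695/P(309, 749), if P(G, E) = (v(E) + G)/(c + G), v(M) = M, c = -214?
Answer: -11181025/1058 ≈ -10568.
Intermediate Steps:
P(G, E) = (E + G)/(-214 + G)
-117695/P(309, 749) = -117695*(-214 + 309)/(749 + 309) = -117695/(1058/95) = -117695/((1/95)*1058) = -117695/1058/95 = -117695*95/1058 = -11181025/1058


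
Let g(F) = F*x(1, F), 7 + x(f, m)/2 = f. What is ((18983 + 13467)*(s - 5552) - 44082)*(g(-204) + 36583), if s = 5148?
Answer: -513409168342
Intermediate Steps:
x(f, m) = -14 + 2*f
g(F) = -12*F (g(F) = F*(-14 + 2*1) = F*(-14 + 2) = F*(-12) = -12*F)
((18983 + 13467)*(s - 5552) - 44082)*(g(-204) + 36583) = ((18983 + 13467)*(5148 - 5552) - 44082)*(-12*(-204) + 36583) = (32450*(-404) - 44082)*(2448 + 36583) = (-13109800 - 44082)*39031 = -13153882*39031 = -513409168342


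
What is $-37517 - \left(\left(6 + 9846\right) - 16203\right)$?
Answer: $-31166$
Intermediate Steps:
$-37517 - \left(\left(6 + 9846\right) - 16203\right) = -37517 - \left(9852 - 16203\right) = -37517 - -6351 = -37517 + 6351 = -31166$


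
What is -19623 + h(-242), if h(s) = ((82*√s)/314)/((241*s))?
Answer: -19623 - 41*I*√2/832414 ≈ -19623.0 - 6.9656e-5*I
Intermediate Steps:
h(s) = 41/(37837*√s) (h(s) = ((82*√s)*(1/314))*(1/(241*s)) = (41*√s/157)*(1/(241*s)) = 41/(37837*√s))
-19623 + h(-242) = -19623 + 41/(37837*√(-242)) = -19623 + 41*(-I*√2/22)/37837 = -19623 - 41*I*√2/832414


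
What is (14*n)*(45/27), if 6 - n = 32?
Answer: -1820/3 ≈ -606.67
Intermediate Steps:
n = -26 (n = 6 - 1*32 = 6 - 32 = -26)
(14*n)*(45/27) = (14*(-26))*(45/27) = -16380/27 = -364*5/3 = -1820/3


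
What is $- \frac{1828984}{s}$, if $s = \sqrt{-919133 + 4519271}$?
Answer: $- \frac{914492 \sqrt{3600138}}{1800069} \approx -963.94$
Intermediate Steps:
$s = \sqrt{3600138} \approx 1897.4$
$- \frac{1828984}{s} = - \frac{1828984}{\sqrt{3600138}} = - 1828984 \frac{\sqrt{3600138}}{3600138} = - \frac{914492 \sqrt{3600138}}{1800069}$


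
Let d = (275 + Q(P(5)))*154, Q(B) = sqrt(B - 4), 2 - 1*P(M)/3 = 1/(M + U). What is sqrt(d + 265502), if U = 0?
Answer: sqrt(7696300 + 770*sqrt(35))/5 ≈ 555.01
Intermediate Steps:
P(M) = 6 - 3/M (P(M) = 6 - 3/(M + 0) = 6 - 3/M)
Q(B) = sqrt(-4 + B)
d = 42350 + 154*sqrt(35)/5 (d = (275 + sqrt(-4 + (6 - 3/5)))*154 = (275 + sqrt(-4 + 27/5))*154 = (275 + sqrt(7/5))*154 = (275 + sqrt(35)/5)*154 = 42350 + 154*sqrt(35)/5 ≈ 42532.)
sqrt(d + 265502) = sqrt((42350 + 154*sqrt(35)/5) + 265502) = sqrt(307852 + 154*sqrt(35)/5)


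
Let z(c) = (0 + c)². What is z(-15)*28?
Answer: 6300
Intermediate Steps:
z(c) = c²
z(-15)*28 = (-15)²*28 = 225*28 = 6300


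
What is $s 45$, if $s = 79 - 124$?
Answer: $-2025$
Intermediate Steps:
$s = -45$
$s 45 = \left(-45\right) 45 = -2025$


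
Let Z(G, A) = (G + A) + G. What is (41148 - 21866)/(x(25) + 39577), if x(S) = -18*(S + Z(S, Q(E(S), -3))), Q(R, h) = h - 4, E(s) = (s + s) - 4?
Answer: 19282/38353 ≈ 0.50275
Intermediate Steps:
E(s) = -4 + 2*s (E(s) = 2*s - 4 = -4 + 2*s)
Q(R, h) = -4 + h
Z(G, A) = A + 2*G (Z(G, A) = (A + G) + G = A + 2*G)
x(S) = 126 - 54*S (x(S) = -18*(S + ((-4 - 3) + 2*S)) = -18*(S + (-7 + 2*S)) = -18*(-7 + 3*S) = 126 - 54*S)
(41148 - 21866)/(x(25) + 39577) = (41148 - 21866)/((126 - 54*25) + 39577) = 19282/((126 - 1350) + 39577) = 19282/(-1224 + 39577) = 19282/38353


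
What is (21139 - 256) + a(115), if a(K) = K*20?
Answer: 23183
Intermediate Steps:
a(K) = 20*K
(21139 - 256) + a(115) = (21139 - 256) + 20*115 = 20883 + 2300 = 23183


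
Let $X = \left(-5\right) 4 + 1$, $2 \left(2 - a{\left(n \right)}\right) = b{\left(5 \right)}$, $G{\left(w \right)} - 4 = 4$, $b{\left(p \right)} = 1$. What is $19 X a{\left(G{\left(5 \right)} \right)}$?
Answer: $- \frac{1083}{2} \approx -541.5$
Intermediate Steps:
$G{\left(w \right)} = 8$ ($G{\left(w \right)} = 4 + 4 = 8$)
$a{\left(n \right)} = \frac{3}{2}$ ($a{\left(n \right)} = 2 - \frac{1}{2} = \frac{3}{2}$)
$X = -19$ ($X = -20 + 1 = -19$)
$19 X a{\left(G{\left(5 \right)} \right)} = 19 \left(-19\right) \frac{3}{2} = \left(-361\right) \frac{3}{2} = - \frac{1083}{2}$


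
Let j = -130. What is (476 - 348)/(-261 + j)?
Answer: -128/391 ≈ -0.32737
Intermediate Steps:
(476 - 348)/(-261 + j) = (476 - 348)/(-261 - 130) = 128/(-391) = 128*(-1/391) = -128/391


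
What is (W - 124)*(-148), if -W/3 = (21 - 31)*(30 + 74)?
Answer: -443408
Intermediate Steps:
W = 3120 (W = -3*(21 - 31)*(30 + 74) = -(-30)*104 = -3*(-1040) = 3120)
(W - 124)*(-148) = (3120 - 124)*(-148) = 2996*(-148) = -443408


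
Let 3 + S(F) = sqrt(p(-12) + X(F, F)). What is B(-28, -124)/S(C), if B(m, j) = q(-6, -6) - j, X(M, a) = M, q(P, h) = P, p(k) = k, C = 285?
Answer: 59/44 + 59*sqrt(273)/132 ≈ 8.7261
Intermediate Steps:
B(m, j) = -6 - j
S(F) = -3 + sqrt(-12 + F)
B(-28, -124)/S(C) = (-6 - 1*(-124))/(-3 + sqrt(-12 + 285)) = (-6 + 124)/(-3 + sqrt(273)) = 118/(-3 + sqrt(273))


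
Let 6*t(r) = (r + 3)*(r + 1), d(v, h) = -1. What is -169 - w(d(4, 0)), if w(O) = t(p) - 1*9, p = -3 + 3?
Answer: -321/2 ≈ -160.50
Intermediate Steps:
p = 0
t(r) = (1 + r)*(3 + r)/6 (t(r) = ((r + 3)*(r + 1))/6 = ((3 + r)*(1 + r))/6 = ((1 + r)*(3 + r))/6 = (1 + r)*(3 + r)/6)
w(O) = -17/2 (w(O) = (½ + (⅙)*0² + (⅔)*0) - 1*9 = (½ + (⅙)*0 + 0) - 9 = (½ + 0 + 0) - 9 = ½ - 9 = -17/2)
-169 - w(d(4, 0)) = -169 - 1*(-17/2) = -169 + 17/2 = -321/2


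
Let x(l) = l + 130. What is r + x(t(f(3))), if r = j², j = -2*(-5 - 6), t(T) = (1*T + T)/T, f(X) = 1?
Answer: 616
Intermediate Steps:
t(T) = 2 (t(T) = (T + T)/T = (2*T)/T = 2)
j = 22 (j = -2*(-11) = 22)
x(l) = 130 + l
r = 484 (r = 22² = 484)
r + x(t(f(3))) = 484 + (130 + 2) = 484 + 132 = 616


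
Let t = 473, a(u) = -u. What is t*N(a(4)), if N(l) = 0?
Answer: 0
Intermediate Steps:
t*N(a(4)) = 473*0 = 0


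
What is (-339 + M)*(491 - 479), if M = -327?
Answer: -7992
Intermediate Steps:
(-339 + M)*(491 - 479) = (-339 - 327)*(491 - 479) = -666*12 = -7992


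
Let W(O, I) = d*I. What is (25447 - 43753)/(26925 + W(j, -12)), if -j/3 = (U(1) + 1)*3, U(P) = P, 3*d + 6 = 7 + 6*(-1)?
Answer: -18306/26945 ≈ -0.67938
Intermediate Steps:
d = -5/3 (d = -2 + (7 + 6*(-1))/3 = -2 + (7 - 6)/3 = -2 + (⅓)*1 = -2 + ⅓ = -5/3 ≈ -1.6667)
j = -18 (j = -3*(1 + 1)*3 = -6*3 = -3*6 = -18)
W(O, I) = -5*I/3
(25447 - 43753)/(26925 + W(j, -12)) = (25447 - 43753)/(26925 - 5/3*(-12)) = -18306/(26925 + 20) = -18306/26945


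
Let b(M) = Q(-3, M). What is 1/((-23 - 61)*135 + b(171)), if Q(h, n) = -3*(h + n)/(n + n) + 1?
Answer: -19/215469 ≈ -8.8180e-5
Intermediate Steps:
Q(h, n) = 1 - 3*(h + n)/(2*n) (Q(h, n) = -3*(h + n)/(2*n) + 1 = 1 - 3*(h + n)/(2*n))
b(M) = (9 - M)/(2*M) (b(M) = (-M - 3*(-3))/(2*M) = (-M + 9)/(2*M) = (9 - M)/(2*M))
1/((-23 - 61)*135 + b(171)) = 1/((-23 - 61)*135 + (½)*(9 - 1*171)/171) = 1/(-84*135 + (½)*(1/171)*(9 - 171)) = 1/(-11340 + (½)*(1/171)*(-162)) = 1/(-11340 - 9/19) = 1/(-215469/19) = -19/215469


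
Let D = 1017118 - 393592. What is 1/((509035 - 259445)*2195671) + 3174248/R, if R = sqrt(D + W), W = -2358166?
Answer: 1/548017524890 - 793562*I*sqrt(108415)/108415 ≈ 1.8248e-12 - 2410.1*I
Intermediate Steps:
D = 623526
R = 4*I*sqrt(108415) (R = sqrt(623526 - 2358166) = sqrt(-1734640) = 4*I*sqrt(108415) ≈ 1317.1*I)
1/((509035 - 259445)*2195671) + 3174248/R = 1/((509035 - 259445)*2195671) + 3174248/((4*I*sqrt(108415))) = (1/2195671)/249590 + 3174248*(-I*sqrt(108415)/433660) = (1/249590)*(1/2195671) - 793562*I*sqrt(108415)/108415 = 1/548017524890 - 793562*I*sqrt(108415)/108415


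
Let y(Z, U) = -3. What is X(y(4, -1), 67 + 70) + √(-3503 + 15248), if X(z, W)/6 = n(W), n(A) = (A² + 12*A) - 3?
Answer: 122460 + 9*√145 ≈ 1.2257e+5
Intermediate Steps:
n(A) = -3 + A² + 12*A
X(z, W) = -18 + 6*W² + 72*W (X(z, W) = 6*(-3 + W² + 12*W) = -18 + 6*W² + 72*W)
X(y(4, -1), 67 + 70) + √(-3503 + 15248) = (-18 + 6*(67 + 70)² + 72*(67 + 70)) + √(-3503 + 15248) = (-18 + 6*137² + 72*137) + √11745 = (-18 + 6*18769 + 9864) + 9*√145 = (-18 + 112614 + 9864) + 9*√145 = 122460 + 9*√145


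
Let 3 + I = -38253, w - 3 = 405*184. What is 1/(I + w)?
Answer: 1/36267 ≈ 2.7573e-5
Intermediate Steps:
w = 74523 (w = 3 + 405*184 = 3 + 74520 = 74523)
I = -38256 (I = -3 - 38253 = -38256)
1/(I + w) = 1/(-38256 + 74523) = 1/36267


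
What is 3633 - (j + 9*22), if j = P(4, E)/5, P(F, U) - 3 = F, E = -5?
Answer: 17168/5 ≈ 3433.6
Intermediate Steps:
P(F, U) = 3 + F
j = 7/5 (j = (3 + 4)/5 = 7*(⅕) = 7/5 ≈ 1.4000)
3633 - (j + 9*22) = 3633 - (7/5 + 9*22) = 3633 - (7/5 + 198) = 3633 - 1*997/5 = 3633 - 997/5 = 17168/5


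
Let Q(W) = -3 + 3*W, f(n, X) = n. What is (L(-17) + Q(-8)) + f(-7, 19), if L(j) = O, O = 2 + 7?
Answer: -25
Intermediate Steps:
O = 9
L(j) = 9
(L(-17) + Q(-8)) + f(-7, 19) = (9 + (-3 + 3*(-8))) - 7 = (9 + (-3 - 24)) - 7 = (9 - 27) - 7 = -18 - 7 = -25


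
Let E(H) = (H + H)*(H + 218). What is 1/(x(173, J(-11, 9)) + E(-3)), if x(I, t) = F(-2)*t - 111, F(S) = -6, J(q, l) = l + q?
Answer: -1/1389 ≈ -0.00071994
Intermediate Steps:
E(H) = 2*H*(218 + H) (E(H) = (2*H)*(218 + H) = 2*H*(218 + H))
x(I, t) = -111 - 6*t (x(I, t) = -6*t - 111 = -111 - 6*t)
1/(x(173, J(-11, 9)) + E(-3)) = 1/((-111 - 6*(9 - 11)) + 2*(-3)*(218 - 3)) = 1/((-111 - 6*(-2)) + 2*(-3)*215) = 1/((-111 + 12) - 1290) = 1/(-99 - 1290) = 1/(-1389) = -1/1389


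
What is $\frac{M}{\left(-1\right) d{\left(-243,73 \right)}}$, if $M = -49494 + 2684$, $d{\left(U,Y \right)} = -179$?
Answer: $- \frac{46810}{179} \approx -261.51$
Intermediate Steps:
$M = -46810$
$\frac{M}{\left(-1\right) d{\left(-243,73 \right)}} = - \frac{46810}{\left(-1\right) \left(-179\right)} = - \frac{46810}{179}$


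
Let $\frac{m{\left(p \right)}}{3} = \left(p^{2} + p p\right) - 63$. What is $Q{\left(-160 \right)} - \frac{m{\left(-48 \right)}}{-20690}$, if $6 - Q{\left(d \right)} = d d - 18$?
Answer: $- \frac{105830761}{4138} \approx -25575.0$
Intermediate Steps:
$m{\left(p \right)} = -189 + 6 p^{2}$ ($m{\left(p \right)} = 3 \left(\left(p^{2} + p p\right) - 63\right) = 3 \left(\left(p^{2} + p^{2}\right) - 63\right) = 3 \left(2 p^{2} - 63\right) = 3 \left(-63 + 2 p^{2}\right) = -189 + 6 p^{2}$)
$Q{\left(d \right)} = 24 - d^{2}$ ($Q{\left(d \right)} = 6 - \left(d d - 18\right) = 6 - \left(d^{2} - 18\right) = 6 - \left(-18 + d^{2}\right) = 24 - d^{2}$)
$Q{\left(-160 \right)} - \frac{m{\left(-48 \right)}}{-20690} = \left(24 - \left(-160\right)^{2}\right) - \frac{-189 + 6 \left(-48\right)^{2}}{-20690} = \left(24 - 25600\right) - \left(-189 + 6 \cdot 2304\right) \left(- \frac{1}{20690}\right) = \left(24 - 25600\right) - \left(-189 + 13824\right) \left(- \frac{1}{20690}\right) = -25576 - 13635 \left(- \frac{1}{20690}\right) = -25576 - - \frac{2727}{4138} = -25576 + \frac{2727}{4138} = - \frac{105830761}{4138}$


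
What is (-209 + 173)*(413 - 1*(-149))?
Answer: -20232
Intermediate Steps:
(-209 + 173)*(413 - 1*(-149)) = -36*(413 + 149) = -36*562 = -20232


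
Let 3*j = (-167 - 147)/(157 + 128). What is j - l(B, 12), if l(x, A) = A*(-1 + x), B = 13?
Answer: -123434/855 ≈ -144.37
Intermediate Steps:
j = -314/855 (j = ((-167 - 147)/(157 + 128))/3 = (-314/285)/3 = (-314*1/285)/3 = (⅓)*(-314/285) = -314/855 ≈ -0.36725)
j - l(B, 12) = -314/855 - 12*(-1 + 13) = -314/855 - 12*12 = -314/855 - 1*144 = -314/855 - 144 = -123434/855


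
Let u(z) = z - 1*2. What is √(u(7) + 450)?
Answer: √455 ≈ 21.331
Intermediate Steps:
u(z) = -2 + z (u(z) = z - 2 = -2 + z)
√(u(7) + 450) = √((-2 + 7) + 450) = √(5 + 450) = √455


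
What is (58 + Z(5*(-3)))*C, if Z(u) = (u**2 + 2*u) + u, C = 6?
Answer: 1428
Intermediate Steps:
Z(u) = u**2 + 3*u
(58 + Z(5*(-3)))*C = (58 + (5*(-3))*(3 + 5*(-3)))*6 = (58 - 15*(3 - 15))*6 = (58 - 15*(-12))*6 = (58 + 180)*6 = 238*6 = 1428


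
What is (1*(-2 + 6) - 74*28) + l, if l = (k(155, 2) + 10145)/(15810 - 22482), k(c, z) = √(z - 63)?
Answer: -13807841/6672 - I*√61/6672 ≈ -2069.5 - 0.0011706*I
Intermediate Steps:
k(c, z) = √(-63 + z)
l = -10145/6672 - I*√61/6672 (l = (√(-63 + 2) + 10145)/(15810 - 22482) = (√(-61) + 10145)/(-6672) = (I*√61 + 10145)*(-1/6672) = (10145 + I*√61)*(-1/6672) = -10145/6672 - I*√61/6672 ≈ -1.5205 - 0.0011706*I)
(1*(-2 + 6) - 74*28) + l = (1*(-2 + 6) - 74*28) + (-10145/6672 - I*√61/6672) = (1*4 - 2072) + (-10145/6672 - I*√61/6672) = (4 - 2072) + (-10145/6672 - I*√61/6672) = -2068 + (-10145/6672 - I*√61/6672) = -13807841/6672 - I*√61/6672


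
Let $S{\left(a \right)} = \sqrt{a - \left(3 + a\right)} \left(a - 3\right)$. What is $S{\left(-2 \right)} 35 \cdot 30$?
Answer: $- 5250 i \sqrt{3} \approx - 9093.3 i$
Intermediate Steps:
$S{\left(a \right)} = i \sqrt{3} \left(-3 + a\right)$ ($S{\left(a \right)} = \sqrt{-3} \left(-3 + a\right) = i \sqrt{3} \left(-3 + a\right)$)
$S{\left(-2 \right)} 35 \cdot 30 = i \sqrt{3} \left(-3 - 2\right) 35 \cdot 30 = i \sqrt{3} \left(-5\right) 35 \cdot 30 = - 5 i \sqrt{3} \cdot 35 \cdot 30 = - 175 i \sqrt{3} \cdot 30 = - 5250 i \sqrt{3}$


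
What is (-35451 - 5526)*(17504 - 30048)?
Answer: 514015488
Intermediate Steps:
(-35451 - 5526)*(17504 - 30048) = -40977*(-12544) = 514015488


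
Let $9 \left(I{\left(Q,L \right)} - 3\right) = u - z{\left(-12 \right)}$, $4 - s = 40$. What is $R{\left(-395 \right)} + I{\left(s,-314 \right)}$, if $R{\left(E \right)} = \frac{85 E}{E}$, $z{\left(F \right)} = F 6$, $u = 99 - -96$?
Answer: $\frac{353}{3} \approx 117.67$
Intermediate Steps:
$u = 195$ ($u = 99 + 96 = 195$)
$z{\left(F \right)} = 6 F$
$s = -36$ ($s = 4 - 40 = -36$)
$I{\left(Q,L \right)} = \frac{98}{3}$ ($I{\left(Q,L \right)} = 3 + \frac{195 - 6 \left(-12\right)}{9} = 3 + \frac{195 - -72}{9} = 3 + \frac{195 + 72}{9} = 3 + \frac{1}{9} \cdot 267 = 3 + \frac{89}{3} = \frac{98}{3}$)
$R{\left(E \right)} = 85$
$R{\left(-395 \right)} + I{\left(s,-314 \right)} = 85 + \frac{98}{3} = \frac{353}{3}$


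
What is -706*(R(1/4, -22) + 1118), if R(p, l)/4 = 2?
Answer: -794956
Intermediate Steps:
R(p, l) = 8 (R(p, l) = 4*2 = 8)
-706*(R(1/4, -22) + 1118) = -706*(8 + 1118) = -706*1126 = -794956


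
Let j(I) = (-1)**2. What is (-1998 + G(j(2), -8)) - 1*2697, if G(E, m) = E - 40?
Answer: -4734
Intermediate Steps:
j(I) = 1
G(E, m) = -40 + E
(-1998 + G(j(2), -8)) - 1*2697 = (-1998 + (-40 + 1)) - 1*2697 = (-1998 - 39) - 2697 = -2037 - 2697 = -4734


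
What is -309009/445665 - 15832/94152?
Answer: -20633324/23949915 ≈ -0.86152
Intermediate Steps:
-309009/445665 - 15832/94152 = -309009*1/445665 - 15832*1/94152 = -1411/2035 - 1979/11769 = -20633324/23949915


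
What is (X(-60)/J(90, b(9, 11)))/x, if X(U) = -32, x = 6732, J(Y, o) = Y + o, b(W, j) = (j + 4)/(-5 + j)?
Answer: -16/311355 ≈ -5.1388e-5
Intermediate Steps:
b(W, j) = (4 + j)/(-5 + j)
(X(-60)/J(90, b(9, 11)))/x = -32/(90 + (4 + 11)/(-5 + 11))/6732 = -32/(90 + 15/6)*(1/6732) = -32/(90 + (⅙)*15)*(1/6732) = -32/(90 + 5/2)*(1/6732) = -32/185/2*(1/6732) = -32*2/185*(1/6732) = -64/185*1/6732 = -16/311355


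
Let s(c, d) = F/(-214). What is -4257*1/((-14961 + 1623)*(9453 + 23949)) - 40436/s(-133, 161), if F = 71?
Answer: 428353812461839/3514625244 ≈ 1.2188e+5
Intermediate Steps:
s(c, d) = -71/214 (s(c, d) = 71/(-214) = 71*(-1/214) = -71/214)
-4257*1/((-14961 + 1623)*(9453 + 23949)) - 40436/s(-133, 161) = -4257*1/((-14961 + 1623)*(9453 + 23949)) - 40436/(-71/214) = -4257/((-13338*33402)) - 40436*(-214/71) = -4257/(-445515876) + 8653304/71 = -4257*(-1/445515876) + 8653304/71 = 473/49501764 + 8653304/71 = 428353812461839/3514625244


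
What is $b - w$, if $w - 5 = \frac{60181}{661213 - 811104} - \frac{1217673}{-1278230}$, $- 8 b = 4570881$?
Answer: $- \frac{437883622094440317}{766380691720} \approx -5.7137 \cdot 10^{5}$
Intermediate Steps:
$b = - \frac{4570881}{8}$ ($b = \left(- \frac{1}{8}\right) 4570881 = - \frac{4570881}{8} \approx -5.7136 \cdot 10^{5}$)
$w = \frac{1063568928663}{191595172930}$ ($w = 5 + \left(\frac{60181}{661213 - 811104} - \frac{1217673}{-1278230}\right) = 5 + \left(\frac{60181}{661213 - 811104} - - \frac{1217673}{1278230}\right) = 5 + \left(\frac{60181}{-149891} + \frac{1217673}{1278230}\right) = 5 + \left(60181 \left(- \frac{1}{149891}\right) + \frac{1217673}{1278230}\right) = 5 + \left(- \frac{60181}{149891} + \frac{1217673}{1278230}\right) = 5 + \frac{105593064013}{191595172930} = \frac{1063568928663}{191595172930} \approx 5.5511$)
$b - w = - \frac{4570881}{8} - \frac{1063568928663}{191595172930} = - \frac{437883622094440317}{766380691720}$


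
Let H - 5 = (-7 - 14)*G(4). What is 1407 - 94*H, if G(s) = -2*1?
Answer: -3011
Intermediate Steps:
G(s) = -2
H = 47 (H = 5 + (-7 - 14)*(-2) = 5 - 21*(-2) = 5 + 42 = 47)
1407 - 94*H = 1407 - 94*47 = 1407 - 4418 = -3011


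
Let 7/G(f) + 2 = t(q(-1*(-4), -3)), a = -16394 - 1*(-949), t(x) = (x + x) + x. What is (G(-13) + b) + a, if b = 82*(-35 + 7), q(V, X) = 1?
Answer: -17734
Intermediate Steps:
b = -2296 (b = 82*(-28) = -2296)
t(x) = 3*x (t(x) = 2*x + x = 3*x)
a = -15445 (a = -16394 + 949 = -15445)
G(f) = 7 (G(f) = 7/(-2 + 3*1) = 7/(-2 + 3) = 7/1 = 7*1 = 7)
(G(-13) + b) + a = (7 - 2296) - 15445 = -2289 - 15445 = -17734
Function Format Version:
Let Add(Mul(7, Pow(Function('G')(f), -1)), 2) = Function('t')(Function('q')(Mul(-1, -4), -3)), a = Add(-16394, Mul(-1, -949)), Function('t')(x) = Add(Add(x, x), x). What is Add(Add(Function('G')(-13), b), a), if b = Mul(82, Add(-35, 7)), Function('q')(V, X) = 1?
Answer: -17734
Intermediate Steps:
b = -2296 (b = Mul(82, -28) = -2296)
Function('t')(x) = Mul(3, x) (Function('t')(x) = Add(Mul(2, x), x) = Mul(3, x))
a = -15445 (a = Add(-16394, 949) = -15445)
Function('G')(f) = 7 (Function('G')(f) = Mul(7, Pow(Add(-2, Mul(3, 1)), -1)) = Mul(7, Pow(Add(-2, 3), -1)) = Mul(7, Pow(1, -1)) = Mul(7, 1) = 7)
Add(Add(Function('G')(-13), b), a) = Add(Add(7, -2296), -15445) = Add(-2289, -15445) = -17734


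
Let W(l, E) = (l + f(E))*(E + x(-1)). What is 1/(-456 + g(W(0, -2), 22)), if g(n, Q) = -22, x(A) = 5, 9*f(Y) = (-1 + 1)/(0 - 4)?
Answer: -1/478 ≈ -0.0020920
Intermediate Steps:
f(Y) = 0 (f(Y) = ((-1 + 1)/(0 - 4))/9 = (0/(-4))/9 = (0*(-1/4))/9 = (1/9)*0 = 0)
W(l, E) = l*(5 + E) (W(l, E) = (l + 0)*(E + 5) = l*(5 + E))
1/(-456 + g(W(0, -2), 22)) = 1/(-456 - 22) = 1/(-478) = -1/478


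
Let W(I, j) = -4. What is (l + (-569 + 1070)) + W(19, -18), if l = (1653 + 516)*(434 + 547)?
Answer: 2128286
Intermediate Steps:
l = 2127789 (l = 2169*981 = 2127789)
(l + (-569 + 1070)) + W(19, -18) = (2127789 + (-569 + 1070)) - 4 = (2127789 + 501) - 4 = 2128290 - 4 = 2128286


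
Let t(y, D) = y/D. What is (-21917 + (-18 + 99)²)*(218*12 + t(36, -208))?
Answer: -522192297/13 ≈ -4.0169e+7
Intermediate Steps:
(-21917 + (-18 + 99)²)*(218*12 + t(36, -208)) = (-21917 + (-18 + 99)²)*(218*12 + 36/(-208)) = (-21917 + 81²)*(2616 + 36*(-1/208)) = (-21917 + 6561)*(2616 - 9/52) = -15356*136023/52 = -522192297/13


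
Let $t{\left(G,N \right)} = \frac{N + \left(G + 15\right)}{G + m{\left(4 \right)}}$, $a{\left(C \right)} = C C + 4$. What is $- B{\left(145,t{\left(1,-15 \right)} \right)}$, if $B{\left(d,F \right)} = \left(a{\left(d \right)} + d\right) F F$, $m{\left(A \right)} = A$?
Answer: $- \frac{21174}{25} \approx -846.96$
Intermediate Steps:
$a{\left(C \right)} = 4 + C^{2}$ ($a{\left(C \right)} = C^{2} + 4 = 4 + C^{2}$)
$t{\left(G,N \right)} = \frac{15 + G + N}{4 + G}$ ($t{\left(G,N \right)} = \frac{N + \left(G + 15\right)}{G + 4} = \frac{N + \left(15 + G\right)}{4 + G} = \frac{15 + G + N}{4 + G}$)
$B{\left(d,F \right)} = F^{2} \left(4 + d + d^{2}\right)$ ($B{\left(d,F \right)} = \left(\left(4 + d^{2}\right) + d\right) F F = \left(4 + d + d^{2}\right) F^{2} = F^{2} \left(4 + d + d^{2}\right)$)
$- B{\left(145,t{\left(1,-15 \right)} \right)} = - \left(\frac{15 + 1 - 15}{4 + 1}\right)^{2} \left(4 + 145 + 145^{2}\right) = - \left(\frac{1}{5} \cdot 1\right)^{2} \left(4 + 145 + 21025\right) = - \left(\frac{1}{5} \cdot 1\right)^{2} \cdot 21174 = - \frac{21174}{25}$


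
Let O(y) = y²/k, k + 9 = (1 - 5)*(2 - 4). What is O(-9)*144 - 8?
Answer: -11672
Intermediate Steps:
k = -1 (k = -9 + (1 - 5)*(2 - 4) = -9 - 4*(-2) = -9 + 8 = -1)
O(y) = -y² (O(y) = y²/(-1) = y²*(-1) = -y²)
O(-9)*144 - 8 = -1*(-9)²*144 - 8 = -1*81*144 - 8 = -81*144 - 8 = -11664 - 8 = -11672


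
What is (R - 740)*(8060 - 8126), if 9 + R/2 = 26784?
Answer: -3485460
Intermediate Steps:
R = 53550 (R = -18 + 2*26784 = -18 + 53568 = 53550)
(R - 740)*(8060 - 8126) = (53550 - 740)*(8060 - 8126) = 52810*(-66) = -3485460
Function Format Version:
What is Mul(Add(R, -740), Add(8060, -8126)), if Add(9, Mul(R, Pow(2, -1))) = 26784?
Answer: -3485460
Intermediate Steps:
R = 53550 (R = Add(-18, Mul(2, 26784)) = Add(-18, 53568) = 53550)
Mul(Add(R, -740), Add(8060, -8126)) = Mul(Add(53550, -740), Add(8060, -8126)) = Mul(52810, -66) = -3485460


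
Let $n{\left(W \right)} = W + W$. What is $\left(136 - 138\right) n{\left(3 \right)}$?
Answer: $-12$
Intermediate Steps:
$n{\left(W \right)} = 2 W$
$\left(136 - 138\right) n{\left(3 \right)} = \left(136 - 138\right) 2 \cdot 3 = \left(-2\right) 6 = -12$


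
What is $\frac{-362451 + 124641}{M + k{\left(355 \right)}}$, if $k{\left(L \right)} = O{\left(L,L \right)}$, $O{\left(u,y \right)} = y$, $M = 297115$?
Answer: $- \frac{23781}{29747} \approx -0.79944$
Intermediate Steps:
$k{\left(L \right)} = L$
$\frac{-362451 + 124641}{M + k{\left(355 \right)}} = \frac{-362451 + 124641}{297115 + 355} = - \frac{237810}{297470} = \left(-237810\right) \frac{1}{297470} = - \frac{23781}{29747}$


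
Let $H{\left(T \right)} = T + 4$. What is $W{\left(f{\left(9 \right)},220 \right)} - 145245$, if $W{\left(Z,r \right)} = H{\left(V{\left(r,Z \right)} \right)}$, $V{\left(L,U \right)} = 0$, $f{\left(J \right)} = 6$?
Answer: $-145241$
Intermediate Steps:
$H{\left(T \right)} = 4 + T$
$W{\left(Z,r \right)} = 4$ ($W{\left(Z,r \right)} = 4 + 0 = 4$)
$W{\left(f{\left(9 \right)},220 \right)} - 145245 = 4 - 145245 = -145241$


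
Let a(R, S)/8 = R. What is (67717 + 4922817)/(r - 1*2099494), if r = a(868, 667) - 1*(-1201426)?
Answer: -2495267/445562 ≈ -5.6003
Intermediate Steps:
a(R, S) = 8*R
r = 1208370 (r = 8*868 - 1*(-1201426) = 6944 + 1201426 = 1208370)
(67717 + 4922817)/(r - 1*2099494) = (67717 + 4922817)/(1208370 - 1*2099494) = 4990534/(1208370 - 2099494) = 4990534/(-891124) = 4990534*(-1/891124) = -2495267/445562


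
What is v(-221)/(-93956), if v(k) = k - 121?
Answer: 171/46978 ≈ 0.0036400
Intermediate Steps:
v(k) = -121 + k
v(-221)/(-93956) = (-121 - 221)/(-93956) = -342*(-1/93956) = 171/46978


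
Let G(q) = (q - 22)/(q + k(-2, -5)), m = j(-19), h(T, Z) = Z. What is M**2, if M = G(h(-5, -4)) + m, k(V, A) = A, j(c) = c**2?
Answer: 10725625/81 ≈ 1.3242e+5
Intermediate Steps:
m = 361 (m = (-19)**2 = 361)
G(q) = (-22 + q)/(-5 + q) (G(q) = (q - 22)/(q - 5) = (-22 + q)/(-5 + q))
M = 3275/9 (M = (-22 - 4)/(-5 - 4) + 361 = -26/(-9) + 361 = -1/9*(-26) + 361 = 26/9 + 361 = 3275/9 ≈ 363.89)
M**2 = (3275/9)**2 = 10725625/81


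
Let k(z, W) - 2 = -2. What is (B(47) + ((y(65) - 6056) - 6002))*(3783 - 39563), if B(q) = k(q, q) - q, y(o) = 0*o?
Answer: 433116900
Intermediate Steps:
k(z, W) = 0 (k(z, W) = 2 - 2 = 0)
y(o) = 0
B(q) = -q (B(q) = 0 - q = -q)
(B(47) + ((y(65) - 6056) - 6002))*(3783 - 39563) = (-1*47 + ((0 - 6056) - 6002))*(3783 - 39563) = (-47 + (-6056 - 6002))*(-35780) = (-47 - 12058)*(-35780) = -12105*(-35780) = 433116900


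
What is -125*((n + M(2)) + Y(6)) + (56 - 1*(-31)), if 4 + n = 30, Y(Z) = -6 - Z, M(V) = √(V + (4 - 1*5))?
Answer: -1788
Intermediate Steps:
M(V) = √(-1 + V) (M(V) = √(V + (4 - 5)) = √(V - 1) = √(-1 + V))
n = 26 (n = -4 + 30 = 26)
-125*((n + M(2)) + Y(6)) + (56 - 1*(-31)) = -125*((26 + √(-1 + 2)) + (-6 - 1*6)) + (56 - 1*(-31)) = -125*((26 + √1) + (-6 - 6)) + (56 + 31) = -125*((26 + 1) - 12) + 87 = -125*(27 - 12) + 87 = -125*15 + 87 = -1875 + 87 = -1788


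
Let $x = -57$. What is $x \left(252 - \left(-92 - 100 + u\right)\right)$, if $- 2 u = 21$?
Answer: $- \frac{51813}{2} \approx -25907.0$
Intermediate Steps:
$u = - \frac{21}{2}$ ($u = \left(- \frac{1}{2}\right) 21 = - \frac{21}{2} \approx -10.5$)
$x \left(252 - \left(-92 - 100 + u\right)\right) = - 57 \left(252 + \left(\left(\left(-10\right)^{2} + 92\right) - - \frac{21}{2}\right)\right) = - 57 \left(252 + \left(\left(100 + 92\right) + \frac{21}{2}\right)\right) = - 57 \left(252 + \left(192 + \frac{21}{2}\right)\right) = - 57 \left(252 + \frac{405}{2}\right) = \left(-57\right) \frac{909}{2} = - \frac{51813}{2}$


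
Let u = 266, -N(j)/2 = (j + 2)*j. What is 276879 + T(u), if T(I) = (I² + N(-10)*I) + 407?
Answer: 305482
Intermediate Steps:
N(j) = -2*j*(2 + j) (N(j) = -2*(j + 2)*j = -2*(2 + j)*j = -2*j*(2 + j))
T(I) = 407 + I² - 160*I (T(I) = (I² + (-2*(-10)*(2 - 10))*I) + 407 = (I² + (-2*(-10)*(-8))*I) + 407 = (I² - 160*I) + 407 = 407 + I² - 160*I)
276879 + T(u) = 276879 + (407 + 266² - 160*266) = 276879 + (407 + 70756 - 42560) = 276879 + 28603 = 305482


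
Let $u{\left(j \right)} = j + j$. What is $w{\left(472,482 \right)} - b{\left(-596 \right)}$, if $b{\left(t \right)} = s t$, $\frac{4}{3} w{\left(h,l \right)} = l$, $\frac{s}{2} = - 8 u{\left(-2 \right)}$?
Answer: $\frac{77011}{2} \approx 38506.0$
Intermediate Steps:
$u{\left(j \right)} = 2 j$
$s = 64$ ($s = 2 \left(- 8 \cdot 2 \left(-2\right)\right) = 2 \left(\left(-8\right) \left(-4\right)\right) = 2 \cdot 32 = 64$)
$w{\left(h,l \right)} = \frac{3 l}{4}$
$b{\left(t \right)} = 64 t$
$w{\left(472,482 \right)} - b{\left(-596 \right)} = \frac{3}{4} \cdot 482 - 64 \left(-596\right) = \frac{723}{2} - -38144 = \frac{723}{2} + 38144 = \frac{77011}{2}$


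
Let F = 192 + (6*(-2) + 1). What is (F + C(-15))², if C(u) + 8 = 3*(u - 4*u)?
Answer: 94864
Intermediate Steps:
C(u) = -8 - 9*u (C(u) = -8 + 3*(u - 4*u) = -8 + 3*(-3*u) = -8 - 9*u)
F = 181 (F = 192 + (-12 + 1) = 192 - 11 = 181)
(F + C(-15))² = (181 + (-8 - 9*(-15)))² = (181 + (-8 + 135))² = (181 + 127)² = 308² = 94864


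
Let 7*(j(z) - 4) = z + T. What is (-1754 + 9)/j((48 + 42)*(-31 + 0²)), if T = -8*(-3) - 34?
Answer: 1745/396 ≈ 4.4066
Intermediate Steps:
T = -10 (T = 24 - 34 = -10)
j(z) = 18/7 + z/7 (j(z) = 4 + (z - 10)/7 = 4 + (-10 + z)/7 = 4 + (-10/7 + z/7) = 18/7 + z/7)
(-1754 + 9)/j((48 + 42)*(-31 + 0²)) = (-1754 + 9)/(18/7 + ((48 + 42)*(-31 + 0²))/7) = -1745/(18/7 + (90*(-31 + 0))/7) = -1745/(18/7 + (90*(-31))/7) = -1745/(18/7 + (⅐)*(-2790)) = -1745/(18/7 - 2790/7) = -1745/(-396) = -1745*(-1/396) = 1745/396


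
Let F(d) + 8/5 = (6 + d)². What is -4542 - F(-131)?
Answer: -100827/5 ≈ -20165.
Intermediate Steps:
F(d) = -8/5 + (6 + d)²
-4542 - F(-131) = -4542 - (-8/5 + (6 - 131)²) = -4542 - (-8/5 + (-125)²) = -4542 - (-8/5 + 15625) = -4542 - 1*78117/5 = -4542 - 78117/5 = -100827/5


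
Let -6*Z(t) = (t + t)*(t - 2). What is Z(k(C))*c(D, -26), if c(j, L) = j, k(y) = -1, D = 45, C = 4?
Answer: -45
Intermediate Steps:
Z(t) = -t*(-2 + t)/3 (Z(t) = -(t + t)*(t - 2)/6 = -2*t*(-2 + t)/6 = -t*(-2 + t)/3)
Z(k(C))*c(D, -26) = ((⅓)*(-1)*(2 - 1*(-1)))*45 = ((⅓)*(-1)*(2 + 1))*45 = ((⅓)*(-1)*3)*45 = -1*45 = -45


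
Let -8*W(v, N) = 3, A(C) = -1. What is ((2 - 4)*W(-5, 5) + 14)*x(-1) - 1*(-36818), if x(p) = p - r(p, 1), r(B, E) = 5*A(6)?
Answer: 36877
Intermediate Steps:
W(v, N) = -3/8 (W(v, N) = -1/8*3 = -3/8)
r(B, E) = -5 (r(B, E) = 5*(-1) = -5)
x(p) = 5 + p (x(p) = p - 1*(-5) = p + 5 = 5 + p)
((2 - 4)*W(-5, 5) + 14)*x(-1) - 1*(-36818) = ((2 - 4)*(-3/8) + 14)*(5 - 1) - 1*(-36818) = (-2*(-3/8) + 14)*4 + 36818 = (3/4 + 14)*4 + 36818 = (59/4)*4 + 36818 = 59 + 36818 = 36877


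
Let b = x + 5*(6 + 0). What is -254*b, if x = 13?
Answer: -10922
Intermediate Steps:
b = 43 (b = 13 + 5*(6 + 0) = 13 + 5*6 = 13 + 30 = 43)
-254*b = -254*43 = -10922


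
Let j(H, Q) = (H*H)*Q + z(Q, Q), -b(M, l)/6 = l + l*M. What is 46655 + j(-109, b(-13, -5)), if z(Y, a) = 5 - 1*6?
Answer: -4230506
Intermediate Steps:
z(Y, a) = -1 (z(Y, a) = 5 - 6 = -1)
b(M, l) = -6*l - 6*M*l (b(M, l) = -6*(l + l*M) = -6*(l + M*l) = -6*l - 6*M*l)
j(H, Q) = -1 + Q*H² (j(H, Q) = (H*H)*Q - 1 = H²*Q - 1 = Q*H² - 1 = -1 + Q*H²)
46655 + j(-109, b(-13, -5)) = 46655 + (-1 - 6*(-5)*(1 - 13)*(-109)²) = 46655 + (-1 - 6*(-5)*(-12)*11881) = 46655 + (-1 - 360*11881) = 46655 + (-1 - 4277160) = 46655 - 4277161 = -4230506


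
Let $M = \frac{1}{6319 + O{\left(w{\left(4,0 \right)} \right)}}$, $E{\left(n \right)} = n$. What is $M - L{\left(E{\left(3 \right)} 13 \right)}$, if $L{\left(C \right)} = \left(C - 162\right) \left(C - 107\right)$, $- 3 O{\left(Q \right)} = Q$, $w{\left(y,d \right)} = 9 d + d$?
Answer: $- \frac{52852115}{6319} \approx -8364.0$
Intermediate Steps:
$w{\left(y,d \right)} = 10 d$
$O{\left(Q \right)} = - \frac{Q}{3}$
$M = \frac{1}{6319}$ ($M = \frac{1}{6319 - \frac{10 \cdot 0}{3}} = \frac{1}{6319 - 0} = \frac{1}{6319 + 0} = \frac{1}{6319} \approx 0.00015825$)
$L{\left(C \right)} = \left(-162 + C\right) \left(-107 + C\right)$
$M - L{\left(E{\left(3 \right)} 13 \right)} = \frac{1}{6319} - \left(17334 + \left(3 \cdot 13\right)^{2} - 269 \cdot 3 \cdot 13\right) = \frac{1}{6319} - \left(17334 + 39^{2} - 10491\right) = \frac{1}{6319} - \left(17334 + 1521 - 10491\right) = \frac{1}{6319} - 8364 = - \frac{52852115}{6319}$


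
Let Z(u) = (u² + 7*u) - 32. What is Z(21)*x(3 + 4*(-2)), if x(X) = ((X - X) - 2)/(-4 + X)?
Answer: 1112/9 ≈ 123.56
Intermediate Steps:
Z(u) = -32 + u² + 7*u
x(X) = -2/(-4 + X) (x(X) = (0 - 2)/(-4 + X) = -2/(-4 + X))
Z(21)*x(3 + 4*(-2)) = (-32 + 21² + 7*21)*(-2/(-4 + (3 + 4*(-2)))) = (-32 + 441 + 147)*(-2/(-4 + (3 - 8))) = 556*(-2/(-4 - 5)) = 556*(-2/(-9)) = 556*(-2*(-⅑)) = 556*(2/9) = 1112/9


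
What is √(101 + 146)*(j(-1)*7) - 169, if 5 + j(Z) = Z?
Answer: -169 - 42*√247 ≈ -829.08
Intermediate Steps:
j(Z) = -5 + Z
√(101 + 146)*(j(-1)*7) - 169 = √(101 + 146)*((-5 - 1)*7) - 169 = √247*(-6*7) - 169 = √247*(-42) - 169 = -42*√247 - 169 = -169 - 42*√247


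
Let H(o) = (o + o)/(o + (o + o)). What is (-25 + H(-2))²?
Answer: 5329/9 ≈ 592.11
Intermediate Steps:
H(o) = ⅔ (H(o) = (2*o)/(o + 2*o) = (2*o)/((3*o)) = (2*o)*(1/(3*o)) = ⅔)
(-25 + H(-2))² = (-25 + ⅔)² = (-73/3)² = 5329/9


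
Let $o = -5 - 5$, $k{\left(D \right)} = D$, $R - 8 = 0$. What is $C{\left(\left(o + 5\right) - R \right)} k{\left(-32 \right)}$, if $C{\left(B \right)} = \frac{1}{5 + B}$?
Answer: $4$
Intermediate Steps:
$R = 8$ ($R = 8 + 0 = 8$)
$o = -10$
$C{\left(\left(o + 5\right) - R \right)} k{\left(-32 \right)} = \frac{1}{5 + \left(\left(-10 + 5\right) - 8\right)} \left(-32\right) = \frac{1}{5 - 13} \left(-32\right) = \frac{1}{-8} \left(-32\right) = \left(- \frac{1}{8}\right) \left(-32\right) = 4$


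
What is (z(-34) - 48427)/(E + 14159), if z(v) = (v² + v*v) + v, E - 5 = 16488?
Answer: -46149/30652 ≈ -1.5056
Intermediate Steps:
E = 16493 (E = 5 + 16488 = 16493)
z(v) = v + 2*v² (z(v) = (v² + v²) + v = 2*v² + v = v + 2*v²)
(z(-34) - 48427)/(E + 14159) = (-34*(1 + 2*(-34)) - 48427)/(16493 + 14159) = (-34*(1 - 68) - 48427)/30652 = (-34*(-67) - 48427)*(1/30652) = (2278 - 48427)*(1/30652) = -46149*1/30652 = -46149/30652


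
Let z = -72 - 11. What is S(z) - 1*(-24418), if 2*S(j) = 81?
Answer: 48917/2 ≈ 24459.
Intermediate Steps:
z = -83
S(j) = 81/2 (S(j) = (½)*81 = 81/2)
S(z) - 1*(-24418) = 81/2 - 1*(-24418) = 81/2 + 24418 = 48917/2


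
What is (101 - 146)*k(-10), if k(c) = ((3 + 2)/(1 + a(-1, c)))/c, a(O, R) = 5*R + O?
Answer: -9/20 ≈ -0.45000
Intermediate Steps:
a(O, R) = O + 5*R
k(c) = c**(-2) (k(c) = ((3 + 2)/(1 + (-1 + 5*c)))/c = (5/((5*c)))/c = (5*(1/(5*c)))/c = 1/(c*c) = c**(-2))
(101 - 146)*k(-10) = (101 - 146)/(-10)**2 = -45*1/100 = -9/20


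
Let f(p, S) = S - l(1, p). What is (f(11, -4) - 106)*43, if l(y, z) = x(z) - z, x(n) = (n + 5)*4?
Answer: -7009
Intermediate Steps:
x(n) = 20 + 4*n (x(n) = (5 + n)*4 = 20 + 4*n)
l(y, z) = 20 + 3*z (l(y, z) = (20 + 4*z) - z = 20 + 3*z)
f(p, S) = -20 + S - 3*p (f(p, S) = S - (20 + 3*p) = S + (-20 - 3*p) = -20 + S - 3*p)
(f(11, -4) - 106)*43 = ((-20 - 4 - 3*11) - 106)*43 = ((-20 - 4 - 33) - 106)*43 = (-57 - 106)*43 = -163*43 = -7009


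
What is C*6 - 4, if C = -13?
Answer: -82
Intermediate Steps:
C*6 - 4 = -13*6 - 4 = -78 - 4 = -82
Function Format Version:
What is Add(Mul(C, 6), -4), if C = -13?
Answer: -82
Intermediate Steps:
Add(Mul(C, 6), -4) = Add(Mul(-13, 6), -4) = Add(-78, -4) = -82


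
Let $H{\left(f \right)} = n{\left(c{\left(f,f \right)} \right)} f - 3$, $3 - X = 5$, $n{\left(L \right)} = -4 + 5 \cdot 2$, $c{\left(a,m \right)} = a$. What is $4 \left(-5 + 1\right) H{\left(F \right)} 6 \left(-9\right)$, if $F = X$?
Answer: $-12960$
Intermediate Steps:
$n{\left(L \right)} = 6$ ($n{\left(L \right)} = -4 + 10 = 6$)
$X = -2$ ($X = 3 - 5 = -2$)
$F = -2$
$H{\left(f \right)} = -3 + 6 f$ ($H{\left(f \right)} = 6 f - 3 = -3 + 6 f$)
$4 \left(-5 + 1\right) H{\left(F \right)} 6 \left(-9\right) = 4 \left(-5 + 1\right) \left(-3 + 6 \left(-2\right)\right) 6 \left(-9\right) = 4 \left(-4\right) \left(-3 - 12\right) 6 \left(-9\right) = - 16 \left(\left(-15\right) 6\right) \left(-9\right) = \left(-16\right) \left(-90\right) \left(-9\right) = 1440 \left(-9\right) = -12960$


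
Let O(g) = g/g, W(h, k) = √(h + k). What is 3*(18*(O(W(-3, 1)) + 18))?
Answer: 1026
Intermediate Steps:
O(g) = 1
3*(18*(O(W(-3, 1)) + 18)) = 3*(18*(1 + 18)) = 3*(18*19) = 3*342 = 1026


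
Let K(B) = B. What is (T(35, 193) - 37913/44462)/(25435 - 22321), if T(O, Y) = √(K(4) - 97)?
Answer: -37913/138454668 + I*√93/3114 ≈ -0.00027383 + 0.0030969*I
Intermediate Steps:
T(O, Y) = I*√93 (T(O, Y) = √(4 - 97) = √(-93) = I*√93)
(T(35, 193) - 37913/44462)/(25435 - 22321) = (I*√93 - 37913/44462)/(25435 - 22321) = (I*√93 - 37913*1/44462)/3114 = (I*√93 - 37913/44462)*(1/3114) = (-37913/44462 + I*√93)*(1/3114) = -37913/138454668 + I*√93/3114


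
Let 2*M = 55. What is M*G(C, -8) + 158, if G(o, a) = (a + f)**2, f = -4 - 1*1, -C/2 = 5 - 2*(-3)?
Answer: 9611/2 ≈ 4805.5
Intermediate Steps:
M = 55/2 (M = (1/2)*55 = 55/2 ≈ 27.500)
C = -22 (C = -2*(5 - 2*(-3)) = -2*(5 + 6) = -2*11 = -22)
f = -5 (f = -4 - 1 = -5)
G(o, a) = (-5 + a)**2 (G(o, a) = (a - 5)**2 = (-5 + a)**2)
M*G(C, -8) + 158 = 55*(-5 - 8)**2/2 + 158 = (55/2)*(-13)**2 + 158 = (55/2)*169 + 158 = 9295/2 + 158 = 9611/2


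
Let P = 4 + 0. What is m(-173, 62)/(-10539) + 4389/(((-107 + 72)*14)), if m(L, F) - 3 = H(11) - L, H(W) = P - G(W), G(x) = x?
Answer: -6619783/737730 ≈ -8.9732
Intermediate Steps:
P = 4
H(W) = 4 - W
m(L, F) = -4 - L (m(L, F) = 3 + ((4 - 1*11) - L) = 3 + ((4 - 11) - L) = 3 + (-7 - L) = -4 - L)
m(-173, 62)/(-10539) + 4389/(((-107 + 72)*14)) = (-4 - 1*(-173))/(-10539) + 4389/(((-107 + 72)*14)) = (-4 + 173)*(-1/10539) + 4389/((-35*14)) = 169*(-1/10539) + 4389/(-490) = -169/10539 + 4389*(-1/490) = -169/10539 - 627/70 = -6619783/737730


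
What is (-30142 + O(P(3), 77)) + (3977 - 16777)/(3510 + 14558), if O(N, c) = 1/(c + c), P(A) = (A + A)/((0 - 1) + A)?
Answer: -20967806039/695618 ≈ -30143.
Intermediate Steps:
P(A) = 2*A/(-1 + A) (P(A) = (2*A)/(-1 + A) = 2*A/(-1 + A))
O(N, c) = 1/(2*c)
(-30142 + O(P(3), 77)) + (3977 - 16777)/(3510 + 14558) = (-30142 + (½)/77) + (3977 - 16777)/(3510 + 14558) = (-30142 + (½)*(1/77)) - 12800/18068 = (-30142 + 1/154) - 12800*1/18068 = -4641867/154 - 3200/4517 = -20967806039/695618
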